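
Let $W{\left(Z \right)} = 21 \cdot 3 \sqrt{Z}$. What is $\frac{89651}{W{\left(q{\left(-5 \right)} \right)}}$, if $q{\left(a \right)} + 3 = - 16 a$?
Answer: $\frac{89651 \sqrt{77}}{4851} \approx 162.17$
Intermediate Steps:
$q{\left(a \right)} = -3 - 16 a$
$W{\left(Z \right)} = 63 \sqrt{Z}$
$\frac{89651}{W{\left(q{\left(-5 \right)} \right)}} = \frac{89651}{63 \sqrt{-3 - -80}} = \frac{89651}{63 \sqrt{-3 + 80}} = \frac{89651}{63 \sqrt{77}} = 89651 \frac{\sqrt{77}}{4851} = \frac{89651 \sqrt{77}}{4851}$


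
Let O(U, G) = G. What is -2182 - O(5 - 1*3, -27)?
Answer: -2155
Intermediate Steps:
-2182 - O(5 - 1*3, -27) = -2182 - 1*(-27) = -2182 + 27 = -2155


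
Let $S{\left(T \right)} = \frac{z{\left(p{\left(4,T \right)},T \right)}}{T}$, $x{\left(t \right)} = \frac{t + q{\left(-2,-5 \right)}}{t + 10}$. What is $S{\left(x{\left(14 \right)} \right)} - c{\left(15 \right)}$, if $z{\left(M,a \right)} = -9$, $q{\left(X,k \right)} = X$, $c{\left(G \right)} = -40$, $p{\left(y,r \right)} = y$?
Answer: $22$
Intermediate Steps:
$x{\left(t \right)} = \frac{-2 + t}{10 + t}$ ($x{\left(t \right)} = \frac{t - 2}{t + 10} = \frac{-2 + t}{10 + t}$)
$S{\left(T \right)} = - \frac{9}{T}$
$S{\left(x{\left(14 \right)} \right)} - c{\left(15 \right)} = - \frac{9}{\frac{1}{10 + 14} \left(-2 + 14\right)} - -40 = - \frac{9}{\frac{1}{24} \cdot 12} + 40 = - 9 \frac{1}{\frac{1}{2}} + 40 = \left(-9\right) 2 + 40 = -18 + 40 = 22$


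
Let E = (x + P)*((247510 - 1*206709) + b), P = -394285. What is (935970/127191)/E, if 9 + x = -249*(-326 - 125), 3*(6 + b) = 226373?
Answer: -13371/59566581052391 ≈ -2.2447e-10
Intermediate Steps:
b = 226355/3 (b = -6 + (⅓)*226373 = -6 + 226373/3 = 226355/3 ≈ 75452.)
x = 112290 (x = -9 - 249*(-326 - 125) = -9 - 249*(-451) = -9 + 112299 = 112290)
E = -98348012210/3 (E = (112290 - 394285)*((247510 - 1*206709) + 226355/3) = -281995*((247510 - 206709) + 226355/3) = -281995*(40801 + 226355/3) = -281995*348758/3 = -98348012210/3 ≈ -3.2783e+10)
(935970/127191)/E = (935970/127191)/(-98348012210/3) = (935970*(1/127191))*(-3/98348012210) = (311990/42397)*(-3/98348012210) = -13371/59566581052391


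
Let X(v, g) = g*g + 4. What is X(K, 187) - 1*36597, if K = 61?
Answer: -1624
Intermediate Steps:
X(v, g) = 4 + g**2 (X(v, g) = g**2 + 4 = 4 + g**2)
X(K, 187) - 1*36597 = (4 + 187**2) - 1*36597 = (4 + 34969) - 36597 = 34973 - 36597 = -1624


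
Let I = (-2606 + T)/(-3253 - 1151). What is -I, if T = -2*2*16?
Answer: -445/734 ≈ -0.60627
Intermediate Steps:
T = -64 (T = -4*16 = -64)
I = 445/734 (I = (-2606 - 64)/(-3253 - 1151) = -2670/(-4404) = -2670*(-1/4404) = 445/734 ≈ 0.60627)
-I = -1*445/734 = -445/734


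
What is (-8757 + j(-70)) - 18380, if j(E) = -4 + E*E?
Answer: -22241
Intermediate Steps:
j(E) = -4 + E²
(-8757 + j(-70)) - 18380 = (-8757 + (-4 + (-70)²)) - 18380 = (-8757 + (-4 + 4900)) - 18380 = (-8757 + 4896) - 18380 = -3861 - 18380 = -22241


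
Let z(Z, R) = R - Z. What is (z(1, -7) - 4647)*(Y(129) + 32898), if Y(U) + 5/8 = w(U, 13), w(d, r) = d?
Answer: -1229902205/8 ≈ -1.5374e+8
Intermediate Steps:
Y(U) = -5/8 + U
(z(1, -7) - 4647)*(Y(129) + 32898) = ((-7 - 1*1) - 4647)*((-5/8 + 129) + 32898) = ((-7 - 1) - 4647)*(1027/8 + 32898) = (-8 - 4647)*(264211/8) = -4655*264211/8 = -1229902205/8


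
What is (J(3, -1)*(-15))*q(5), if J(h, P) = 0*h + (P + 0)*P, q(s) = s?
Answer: -75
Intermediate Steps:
J(h, P) = P**2 (J(h, P) = 0 + P*P = 0 + P**2 = P**2)
(J(3, -1)*(-15))*q(5) = ((-1)**2*(-15))*5 = (1*(-15))*5 = -15*5 = -75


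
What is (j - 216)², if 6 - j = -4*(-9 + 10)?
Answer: 42436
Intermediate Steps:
j = 10 (j = 6 - (-4)*(-9 + 10) = 6 - (-4) = 6 - 1*(-4) = 6 + 4 = 10)
(j - 216)² = (10 - 216)² = (-206)² = 42436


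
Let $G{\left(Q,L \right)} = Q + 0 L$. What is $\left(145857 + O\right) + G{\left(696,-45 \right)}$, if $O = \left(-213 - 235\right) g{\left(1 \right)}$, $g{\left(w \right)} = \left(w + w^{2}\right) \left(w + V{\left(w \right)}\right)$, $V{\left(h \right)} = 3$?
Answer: $142969$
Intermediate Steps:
$G{\left(Q,L \right)} = Q$ ($G{\left(Q,L \right)} = Q + 0 = Q$)
$g{\left(w \right)} = \left(3 + w\right) \left(w + w^{2}\right)$ ($g{\left(w \right)} = \left(w + w^{2}\right) \left(w + 3\right) = \left(w + w^{2}\right) \left(3 + w\right) = \left(3 + w\right) \left(w + w^{2}\right)$)
$O = -3584$ ($O = \left(-213 - 235\right) 1 \left(3 + 1^{2} + 4 \cdot 1\right) = - 448 \cdot 1 \left(3 + 1 + 4\right) = - 448 \cdot 1 \cdot 8 = \left(-448\right) 8 = -3584$)
$\left(145857 + O\right) + G{\left(696,-45 \right)} = \left(145857 - 3584\right) + 696 = 142273 + 696 = 142969$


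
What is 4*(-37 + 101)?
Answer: 256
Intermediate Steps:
4*(-37 + 101) = 4*64 = 256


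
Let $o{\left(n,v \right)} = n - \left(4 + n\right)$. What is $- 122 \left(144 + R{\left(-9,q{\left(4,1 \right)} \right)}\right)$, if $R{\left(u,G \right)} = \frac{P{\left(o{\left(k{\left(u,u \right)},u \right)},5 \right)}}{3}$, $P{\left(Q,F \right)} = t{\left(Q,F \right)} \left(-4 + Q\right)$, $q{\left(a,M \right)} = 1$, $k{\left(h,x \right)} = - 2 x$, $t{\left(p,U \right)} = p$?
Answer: $- \frac{56608}{3} \approx -18869.0$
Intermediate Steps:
$o{\left(n,v \right)} = -4$
$P{\left(Q,F \right)} = Q \left(-4 + Q\right)$
$R{\left(u,G \right)} = \frac{32}{3}$ ($R{\left(u,G \right)} = \frac{\left(-4\right) \left(-4 - 4\right)}{3} = \left(-4\right) \left(-8\right) \frac{1}{3} = 32 \cdot \frac{1}{3} = \frac{32}{3}$)
$- 122 \left(144 + R{\left(-9,q{\left(4,1 \right)} \right)}\right) = - 122 \left(144 + \frac{32}{3}\right) = \left(-122\right) \frac{464}{3} = - \frac{56608}{3}$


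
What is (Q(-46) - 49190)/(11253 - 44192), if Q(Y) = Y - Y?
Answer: 49190/32939 ≈ 1.4934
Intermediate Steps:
Q(Y) = 0
(Q(-46) - 49190)/(11253 - 44192) = (0 - 49190)/(11253 - 44192) = -49190/(-32939) = -49190*(-1/32939) = 49190/32939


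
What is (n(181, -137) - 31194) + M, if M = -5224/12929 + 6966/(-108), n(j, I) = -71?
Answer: -810128659/25858 ≈ -31330.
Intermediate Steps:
M = -1678289/25858 (M = -5224*1/12929 + 6966*(-1/108) = -5224/12929 - 129/2 = -1678289/25858 ≈ -64.904)
(n(181, -137) - 31194) + M = (-71 - 31194) - 1678289/25858 = -31265 - 1678289/25858 = -810128659/25858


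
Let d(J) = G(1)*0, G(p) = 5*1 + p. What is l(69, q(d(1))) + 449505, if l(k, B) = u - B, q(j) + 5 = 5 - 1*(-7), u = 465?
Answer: 449963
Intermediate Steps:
G(p) = 5 + p
d(J) = 0 (d(J) = (5 + 1)*0 = 6*0 = 0)
q(j) = 7 (q(j) = -5 + (5 - 1*(-7)) = -5 + (5 + 7) = -5 + 12 = 7)
l(k, B) = 465 - B
l(69, q(d(1))) + 449505 = (465 - 1*7) + 449505 = (465 - 7) + 449505 = 458 + 449505 = 449963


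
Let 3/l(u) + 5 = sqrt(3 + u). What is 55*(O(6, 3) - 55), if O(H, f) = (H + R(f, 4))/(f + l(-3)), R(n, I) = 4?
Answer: -16775/6 ≈ -2795.8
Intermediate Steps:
l(u) = 3/(-5 + sqrt(3 + u))
O(H, f) = (4 + H)/(-3/5 + f) (O(H, f) = (H + 4)/(f + 3/(-5 + sqrt(3 - 3))) = (4 + H)/(f + 3/(-5 + sqrt(0))) = (4 + H)/(f + 3/(-5 + 0)) = (4 + H)/(f + 3/(-5)) = (4 + H)/(f + 3*(-1/5)) = (4 + H)/(f - 3/5) = (4 + H)/(-3/5 + f))
55*(O(6, 3) - 55) = 55*(5*(4 + 6)/(-3 + 5*3) - 55) = 55*(5*10/(-3 + 15) - 55) = 55*(5*10/12 - 55) = 55*(5*(1/12)*10 - 55) = 55*(25/6 - 55) = 55*(-305/6) = -16775/6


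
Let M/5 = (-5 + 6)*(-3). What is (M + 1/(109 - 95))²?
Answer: 43681/196 ≈ 222.86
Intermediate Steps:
M = -15 (M = 5*((-5 + 6)*(-3)) = 5*(1*(-3)) = 5*(-3) = -15)
(M + 1/(109 - 95))² = (-15 + 1/(109 - 95))² = (-15 + 1/14)² = (-209/14)² = 43681/196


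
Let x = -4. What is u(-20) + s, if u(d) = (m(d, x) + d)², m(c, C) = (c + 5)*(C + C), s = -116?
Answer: 9884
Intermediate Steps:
m(c, C) = 2*C*(5 + c) (m(c, C) = (5 + c)*(2*C) = 2*C*(5 + c))
u(d) = (-40 - 7*d)² (u(d) = (2*(-4)*(5 + d) + d)² = ((-40 - 8*d) + d)² = (-40 - 7*d)²)
u(-20) + s = (40 + 7*(-20))² - 116 = (40 - 140)² - 116 = (-100)² - 116 = 10000 - 116 = 9884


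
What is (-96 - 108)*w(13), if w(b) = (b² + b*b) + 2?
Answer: -69360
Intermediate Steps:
w(b) = 2 + 2*b² (w(b) = (b² + b²) + 2 = 2*b² + 2 = 2 + 2*b²)
(-96 - 108)*w(13) = (-96 - 108)*(2 + 2*13²) = -204*(2 + 2*169) = -204*(2 + 338) = -204*340 = -69360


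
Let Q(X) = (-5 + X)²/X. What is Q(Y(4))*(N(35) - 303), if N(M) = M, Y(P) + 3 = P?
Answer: -4288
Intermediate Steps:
Y(P) = -3 + P
Q(X) = (-5 + X)²/X
Q(Y(4))*(N(35) - 303) = ((-5 + (-3 + 4))²/(-3 + 4))*(35 - 303) = ((-5 + 1)²/1)*(-268) = (1*(-4)²)*(-268) = (1*16)*(-268) = 16*(-268) = -4288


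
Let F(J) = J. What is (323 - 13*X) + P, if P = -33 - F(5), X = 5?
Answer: 220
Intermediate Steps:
P = -38 (P = -33 - 1*5 = -33 - 5 = -38)
(323 - 13*X) + P = (323 - 13*5) - 38 = (323 - 65) - 38 = 258 - 38 = 220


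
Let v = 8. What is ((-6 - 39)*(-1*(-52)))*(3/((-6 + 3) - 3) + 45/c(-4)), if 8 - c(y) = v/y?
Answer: -9360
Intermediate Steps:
c(y) = 8 - 8/y
((-6 - 39)*(-1*(-52)))*(3/((-6 + 3) - 3) + 45/c(-4)) = ((-6 - 39)*(-1*(-52)))*(3/((-6 + 3) - 3) + 45/(8 - 8/(-4))) = (-45*52)*(3/(-3 - 3) + 45/(8 - 8*(-1/4))) = -2340*(3/(-6) + 45/(8 + 2)) = -2340*(3*(-1/6) + 45/10) = -2340*(-1/2 + 45*(1/10)) = -2340*(-1/2 + 9/2) = -2340*4 = -9360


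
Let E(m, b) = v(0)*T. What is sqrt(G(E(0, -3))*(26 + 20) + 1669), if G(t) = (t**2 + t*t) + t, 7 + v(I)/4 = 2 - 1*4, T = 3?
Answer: sqrt(1069789) ≈ 1034.3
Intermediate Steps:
v(I) = -36 (v(I) = -28 + 4*(2 - 1*4) = -28 + 4*(2 - 4) = -28 + 4*(-2) = -28 - 8 = -36)
E(m, b) = -108 (E(m, b) = -36*3 = -108)
G(t) = t + 2*t**2 (G(t) = (t**2 + t**2) + t = 2*t**2 + t = t + 2*t**2)
sqrt(G(E(0, -3))*(26 + 20) + 1669) = sqrt((-108*(1 + 2*(-108)))*(26 + 20) + 1669) = sqrt(-108*(1 - 216)*46 + 1669) = sqrt(-108*(-215)*46 + 1669) = sqrt(23220*46 + 1669) = sqrt(1068120 + 1669) = sqrt(1069789)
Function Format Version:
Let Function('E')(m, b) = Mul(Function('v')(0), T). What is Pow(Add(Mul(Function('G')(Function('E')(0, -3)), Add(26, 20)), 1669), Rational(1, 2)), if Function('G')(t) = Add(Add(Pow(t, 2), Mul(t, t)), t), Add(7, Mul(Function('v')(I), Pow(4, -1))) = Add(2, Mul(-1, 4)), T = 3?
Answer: Pow(1069789, Rational(1, 2)) ≈ 1034.3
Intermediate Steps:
Function('v')(I) = -36 (Function('v')(I) = Add(-28, Mul(4, Add(2, Mul(-1, 4)))) = Add(-28, Mul(4, Add(2, -4))) = Add(-28, Mul(4, -2)) = Add(-28, -8) = -36)
Function('E')(m, b) = -108 (Function('E')(m, b) = Mul(-36, 3) = -108)
Function('G')(t) = Add(t, Mul(2, Pow(t, 2))) (Function('G')(t) = Add(Add(Pow(t, 2), Pow(t, 2)), t) = Add(Mul(2, Pow(t, 2)), t) = Add(t, Mul(2, Pow(t, 2))))
Pow(Add(Mul(Function('G')(Function('E')(0, -3)), Add(26, 20)), 1669), Rational(1, 2)) = Pow(Add(Mul(Mul(-108, Add(1, Mul(2, -108))), Add(26, 20)), 1669), Rational(1, 2)) = Pow(Add(Mul(Mul(-108, Add(1, -216)), 46), 1669), Rational(1, 2)) = Pow(Add(Mul(Mul(-108, -215), 46), 1669), Rational(1, 2)) = Pow(Add(Mul(23220, 46), 1669), Rational(1, 2)) = Pow(Add(1068120, 1669), Rational(1, 2)) = Pow(1069789, Rational(1, 2))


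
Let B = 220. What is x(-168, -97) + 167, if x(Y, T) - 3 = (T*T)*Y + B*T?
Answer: -1601882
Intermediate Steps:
x(Y, T) = 3 + 220*T + Y*T**2 (x(Y, T) = 3 + ((T*T)*Y + 220*T) = 3 + (T**2*Y + 220*T) = 3 + (Y*T**2 + 220*T) = 3 + (220*T + Y*T**2) = 3 + 220*T + Y*T**2)
x(-168, -97) + 167 = (3 + 220*(-97) - 168*(-97)**2) + 167 = (3 - 21340 - 168*9409) + 167 = (3 - 21340 - 1580712) + 167 = -1602049 + 167 = -1601882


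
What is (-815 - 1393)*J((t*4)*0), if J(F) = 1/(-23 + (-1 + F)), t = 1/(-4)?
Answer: 92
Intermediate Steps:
t = -1/4 ≈ -0.25000
J(F) = 1/(-24 + F)
(-815 - 1393)*J((t*4)*0) = (-815 - 1393)/(-24 - 1/4*4*0) = -2208/(-24 - 1*0) = -2208/(-24 + 0) = -2208/(-24) = -2208*(-1/24) = 92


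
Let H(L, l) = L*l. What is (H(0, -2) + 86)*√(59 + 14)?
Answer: 86*√73 ≈ 734.78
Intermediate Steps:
(H(0, -2) + 86)*√(59 + 14) = (0*(-2) + 86)*√(59 + 14) = (0 + 86)*√73 = 86*√73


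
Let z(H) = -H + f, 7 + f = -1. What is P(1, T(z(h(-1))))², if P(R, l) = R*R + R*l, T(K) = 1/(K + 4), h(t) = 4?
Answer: 49/64 ≈ 0.76563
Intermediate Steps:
f = -8 (f = -7 - 1 = -8)
z(H) = -8 - H (z(H) = -H - 8 = -8 - H)
T(K) = 1/(4 + K)
P(R, l) = R² + R*l
P(1, T(z(h(-1))))² = (1*(1 + 1/(4 + (-8 - 1*4))))² = (1*(1 + 1/(4 + (-8 - 4))))² = (1*(1 + 1/(4 - 12)))² = (1*(1 + 1/(-8)))² = (1*(1 - ⅛))² = (1*(7/8))² = (7/8)² = 49/64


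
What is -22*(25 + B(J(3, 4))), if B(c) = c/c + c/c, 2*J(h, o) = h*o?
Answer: -594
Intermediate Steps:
J(h, o) = h*o/2 (J(h, o) = (h*o)/2 = h*o/2)
B(c) = 2 (B(c) = 1 + 1 = 2)
-22*(25 + B(J(3, 4))) = -22*(25 + 2) = -22*27 = -594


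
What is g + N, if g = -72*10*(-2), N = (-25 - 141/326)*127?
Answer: -583517/326 ≈ -1789.9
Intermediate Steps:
N = -1052957/326 (N = (-25 - 141*1/326)*127 = (-25 - 141/326)*127 = -8291/326*127 = -1052957/326 ≈ -3229.9)
g = 1440 (g = -720*(-2) = 1440)
g + N = 1440 - 1052957/326 = -583517/326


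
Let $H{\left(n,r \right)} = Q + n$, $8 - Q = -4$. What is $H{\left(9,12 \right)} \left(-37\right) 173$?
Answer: $-134421$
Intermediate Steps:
$Q = 12$ ($Q = 8 - -4 = 8 + 4 = 12$)
$H{\left(n,r \right)} = 12 + n$
$H{\left(9,12 \right)} \left(-37\right) 173 = \left(12 + 9\right) \left(-37\right) 173 = 21 \left(-37\right) 173 = \left(-777\right) 173 = -134421$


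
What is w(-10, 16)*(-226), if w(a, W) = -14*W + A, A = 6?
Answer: 49268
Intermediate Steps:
w(a, W) = 6 - 14*W (w(a, W) = -14*W + 6 = 6 - 14*W)
w(-10, 16)*(-226) = (6 - 14*16)*(-226) = (6 - 224)*(-226) = -218*(-226) = 49268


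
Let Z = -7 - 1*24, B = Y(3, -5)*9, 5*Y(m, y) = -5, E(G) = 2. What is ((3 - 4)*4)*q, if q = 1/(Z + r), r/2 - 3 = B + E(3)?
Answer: 4/39 ≈ 0.10256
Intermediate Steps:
Y(m, y) = -1 (Y(m, y) = (1/5)*(-5) = -1)
B = -9 (B = -1*9 = -9)
Z = -31 (Z = -7 - 24 = -31)
r = -8 (r = 6 + 2*(-9 + 2) = 6 + 2*(-7) = 6 - 14 = -8)
q = -1/39 (q = 1/(-31 - 8) = 1/(-39) = -1/39 ≈ -0.025641)
((3 - 4)*4)*q = ((3 - 4)*4)*(-1/39) = -1*4*(-1/39) = -4*(-1/39) = 4/39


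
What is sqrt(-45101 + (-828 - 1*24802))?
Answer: 3*I*sqrt(7859) ≈ 265.95*I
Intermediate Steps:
sqrt(-45101 + (-828 - 1*24802)) = sqrt(-45101 + (-828 - 24802)) = sqrt(-45101 - 25630) = sqrt(-70731) = 3*I*sqrt(7859)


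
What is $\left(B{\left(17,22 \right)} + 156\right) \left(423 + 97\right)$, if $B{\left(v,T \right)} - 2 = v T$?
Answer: $276640$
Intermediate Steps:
$B{\left(v,T \right)} = 2 + T v$ ($B{\left(v,T \right)} = 2 + v T = 2 + T v$)
$\left(B{\left(17,22 \right)} + 156\right) \left(423 + 97\right) = \left(\left(2 + 22 \cdot 17\right) + 156\right) \left(423 + 97\right) = \left(\left(2 + 374\right) + 156\right) 520 = \left(376 + 156\right) 520 = 532 \cdot 520 = 276640$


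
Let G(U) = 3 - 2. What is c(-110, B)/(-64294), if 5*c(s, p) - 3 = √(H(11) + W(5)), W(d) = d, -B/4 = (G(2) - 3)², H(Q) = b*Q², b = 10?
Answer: -3/321470 - 9*√15/321470 ≈ -0.00011776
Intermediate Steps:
G(U) = 1
H(Q) = 10*Q²
B = -16 (B = -4*(1 - 3)² = -4*(-2)² = -4*4 = -16)
c(s, p) = ⅗ + 9*√15/5 (c(s, p) = ⅗ + √(10*11² + 5)/5 = ⅗ + √(10*121 + 5)/5 = ⅗ + √(1210 + 5)/5 = ⅗ + √1215/5 = ⅗ + (9*√15)/5 = ⅗ + 9*√15/5)
c(-110, B)/(-64294) = (⅗ + 9*√15/5)/(-64294) = (⅗ + 9*√15/5)*(-1/64294) = -3/321470 - 9*√15/321470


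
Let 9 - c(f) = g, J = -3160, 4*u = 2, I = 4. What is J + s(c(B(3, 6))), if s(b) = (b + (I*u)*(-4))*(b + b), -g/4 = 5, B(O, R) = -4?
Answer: -1942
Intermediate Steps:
u = 1/2 (u = (1/4)*2 = 1/2 ≈ 0.50000)
g = -20 (g = -4*5 = -20)
c(f) = 29 (c(f) = 9 - 1*(-20) = 9 + 20 = 29)
s(b) = 2*b*(-8 + b) (s(b) = (b + (4*(1/2))*(-4))*(b + b) = (b + 2*(-4))*(2*b) = (b - 8)*(2*b) = (-8 + b)*(2*b) = 2*b*(-8 + b))
J + s(c(B(3, 6))) = -3160 + 2*29*(-8 + 29) = -3160 + 2*29*21 = -3160 + 1218 = -1942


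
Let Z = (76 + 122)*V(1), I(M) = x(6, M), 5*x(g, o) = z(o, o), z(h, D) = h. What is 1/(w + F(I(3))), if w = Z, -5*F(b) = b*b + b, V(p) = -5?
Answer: -125/123774 ≈ -0.0010099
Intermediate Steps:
x(g, o) = o/5
I(M) = M/5
F(b) = -b/5 - b²/5 (F(b) = -(b*b + b)/5 = -(b² + b)/5 = -(b + b²)/5 = -b/5 - b²/5)
Z = -990 (Z = (76 + 122)*(-5) = 198*(-5) = -990)
w = -990
1/(w + F(I(3))) = 1/(-990 - (⅕)*3*(1 + (⅕)*3)/5) = 1/(-990 - ⅕*⅗*(1 + ⅗)) = 1/(-990 - ⅕*⅗*8/5) = 1/(-990 - 24/125) = 1/(-123774/125) = -125/123774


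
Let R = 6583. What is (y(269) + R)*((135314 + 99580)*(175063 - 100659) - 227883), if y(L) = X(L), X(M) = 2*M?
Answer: 124452472911453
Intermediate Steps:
y(L) = 2*L
(y(269) + R)*((135314 + 99580)*(175063 - 100659) - 227883) = (2*269 + 6583)*((135314 + 99580)*(175063 - 100659) - 227883) = (538 + 6583)*(234894*74404 - 227883) = 7121*(17477053176 - 227883) = 7121*17476825293 = 124452472911453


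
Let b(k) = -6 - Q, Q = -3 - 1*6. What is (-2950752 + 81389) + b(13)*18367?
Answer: -2814262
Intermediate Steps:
Q = -9 (Q = -3 - 6 = -9)
b(k) = 3 (b(k) = -6 - 1*(-9) = -6 + 9 = 3)
(-2950752 + 81389) + b(13)*18367 = (-2950752 + 81389) + 3*18367 = -2869363 + 55101 = -2814262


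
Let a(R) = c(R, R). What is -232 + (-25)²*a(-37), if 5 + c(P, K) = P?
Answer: -26482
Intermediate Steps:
c(P, K) = -5 + P
a(R) = -5 + R
-232 + (-25)²*a(-37) = -232 + (-25)²*(-5 - 37) = -232 + 625*(-42) = -232 - 26250 = -26482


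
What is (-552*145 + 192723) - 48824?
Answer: 63859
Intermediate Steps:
(-552*145 + 192723) - 48824 = (-80040 + 192723) - 48824 = 112683 - 48824 = 63859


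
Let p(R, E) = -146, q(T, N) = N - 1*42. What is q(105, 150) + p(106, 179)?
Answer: -38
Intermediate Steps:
q(T, N) = -42 + N (q(T, N) = N - 42 = -42 + N)
q(105, 150) + p(106, 179) = (-42 + 150) - 146 = 108 - 146 = -38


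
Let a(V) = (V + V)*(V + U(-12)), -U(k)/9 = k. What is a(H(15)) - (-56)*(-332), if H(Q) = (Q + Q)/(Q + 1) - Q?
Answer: -674639/32 ≈ -21082.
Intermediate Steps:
U(k) = -9*k
H(Q) = -Q + 2*Q/(1 + Q) (H(Q) = (2*Q)/(1 + Q) - Q = 2*Q/(1 + Q) - Q = -Q + 2*Q/(1 + Q))
a(V) = 2*V*(108 + V) (a(V) = (V + V)*(V - 9*(-12)) = (2*V)*(V + 108) = (2*V)*(108 + V) = 2*V*(108 + V))
a(H(15)) - (-56)*(-332) = 2*(15*(1 - 1*15)/(1 + 15))*(108 + 15*(1 - 1*15)/(1 + 15)) - (-56)*(-332) = 2*(15*(1 - 15)/16)*(108 + 15*(1 - 15)/16) - 1*18592 = 2*(15*(1/16)*(-14))*(108 + 15*(1/16)*(-14)) - 18592 = 2*(-105/8)*(108 - 105/8) - 18592 = 2*(-105/8)*(759/8) - 18592 = -79695/32 - 18592 = -674639/32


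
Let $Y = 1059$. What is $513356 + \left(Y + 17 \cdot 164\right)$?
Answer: $517203$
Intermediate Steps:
$513356 + \left(Y + 17 \cdot 164\right) = 513356 + \left(1059 + 17 \cdot 164\right) = 513356 + \left(1059 + 2788\right) = 513356 + 3847 = 517203$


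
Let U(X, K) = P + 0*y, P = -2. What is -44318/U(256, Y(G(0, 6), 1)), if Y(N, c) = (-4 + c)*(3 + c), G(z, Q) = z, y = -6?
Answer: 22159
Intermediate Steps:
U(X, K) = -2 (U(X, K) = -2 + 0*(-6) = -2 + 0 = -2)
-44318/U(256, Y(G(0, 6), 1)) = -44318/(-2) = -44318*(-½) = 22159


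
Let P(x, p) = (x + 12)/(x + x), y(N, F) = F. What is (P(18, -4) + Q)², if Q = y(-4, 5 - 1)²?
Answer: 10201/36 ≈ 283.36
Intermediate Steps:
P(x, p) = (12 + x)/(2*x) (P(x, p) = (12 + x)/((2*x)) = (12 + x)*(1/(2*x)) = (12 + x)/(2*x))
Q = 16 (Q = (5 - 1)² = 4² = 16)
(P(18, -4) + Q)² = ((½)*(12 + 18)/18 + 16)² = ((½)*(1/18)*30 + 16)² = (⅚ + 16)² = (101/6)² = 10201/36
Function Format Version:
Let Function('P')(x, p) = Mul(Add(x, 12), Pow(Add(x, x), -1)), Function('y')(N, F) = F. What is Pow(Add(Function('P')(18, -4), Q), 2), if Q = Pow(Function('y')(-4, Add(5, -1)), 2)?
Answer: Rational(10201, 36) ≈ 283.36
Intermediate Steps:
Function('P')(x, p) = Mul(Rational(1, 2), Pow(x, -1), Add(12, x)) (Function('P')(x, p) = Mul(Add(12, x), Pow(Mul(2, x), -1)) = Mul(Add(12, x), Mul(Rational(1, 2), Pow(x, -1))) = Mul(Rational(1, 2), Pow(x, -1), Add(12, x)))
Q = 16 (Q = Pow(Add(5, -1), 2) = Pow(4, 2) = 16)
Pow(Add(Function('P')(18, -4), Q), 2) = Pow(Add(Mul(Rational(1, 2), Pow(18, -1), Add(12, 18)), 16), 2) = Pow(Add(Mul(Rational(1, 2), Rational(1, 18), 30), 16), 2) = Pow(Add(Rational(5, 6), 16), 2) = Pow(Rational(101, 6), 2) = Rational(10201, 36)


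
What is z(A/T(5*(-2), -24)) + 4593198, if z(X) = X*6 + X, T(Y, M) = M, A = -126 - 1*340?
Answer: 55120007/12 ≈ 4.5933e+6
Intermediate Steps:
A = -466 (A = -126 - 340 = -466)
z(X) = 7*X (z(X) = 6*X + X = 7*X)
z(A/T(5*(-2), -24)) + 4593198 = 7*(-466/(-24)) + 4593198 = 7*(-466*(-1/24)) + 4593198 = 7*(233/12) + 4593198 = 1631/12 + 4593198 = 55120007/12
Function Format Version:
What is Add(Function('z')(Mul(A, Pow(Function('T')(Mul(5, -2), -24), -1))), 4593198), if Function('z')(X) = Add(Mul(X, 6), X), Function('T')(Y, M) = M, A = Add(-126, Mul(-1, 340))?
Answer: Rational(55120007, 12) ≈ 4.5933e+6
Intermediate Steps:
A = -466 (A = Add(-126, -340) = -466)
Function('z')(X) = Mul(7, X) (Function('z')(X) = Add(Mul(6, X), X) = Mul(7, X))
Add(Function('z')(Mul(A, Pow(Function('T')(Mul(5, -2), -24), -1))), 4593198) = Add(Mul(7, Mul(-466, Pow(-24, -1))), 4593198) = Add(Mul(7, Mul(-466, Rational(-1, 24))), 4593198) = Add(Mul(7, Rational(233, 12)), 4593198) = Add(Rational(1631, 12), 4593198) = Rational(55120007, 12)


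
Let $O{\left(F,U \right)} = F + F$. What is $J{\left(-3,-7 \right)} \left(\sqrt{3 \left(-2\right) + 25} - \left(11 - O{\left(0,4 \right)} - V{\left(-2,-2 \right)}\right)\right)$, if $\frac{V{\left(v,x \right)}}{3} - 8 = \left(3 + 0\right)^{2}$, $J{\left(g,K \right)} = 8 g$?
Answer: $-960 - 24 \sqrt{19} \approx -1064.6$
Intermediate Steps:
$O{\left(F,U \right)} = 2 F$
$V{\left(v,x \right)} = 51$ ($V{\left(v,x \right)} = 24 + 3 \left(3 + 0\right)^{2} = 24 + 3 \cdot 3^{2} = 24 + 3 \cdot 9 = 24 + 27 = 51$)
$J{\left(-3,-7 \right)} \left(\sqrt{3 \left(-2\right) + 25} - \left(11 - O{\left(0,4 \right)} - V{\left(-2,-2 \right)}\right)\right) = 8 \left(-3\right) \left(\sqrt{3 \left(-2\right) + 25} + \left(\left(2 \cdot 0 + 51\right) - 11\right)\right) = - 24 \left(\sqrt{-6 + 25} + \left(\left(0 + 51\right) - 11\right)\right) = - 24 \left(\sqrt{19} + \left(51 - 11\right)\right) = - 24 \left(\sqrt{19} + 40\right) = - 24 \left(40 + \sqrt{19}\right) = -960 - 24 \sqrt{19}$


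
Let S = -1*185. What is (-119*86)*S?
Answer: 1893290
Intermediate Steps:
S = -185
(-119*86)*S = -119*86*(-185) = -10234*(-185) = 1893290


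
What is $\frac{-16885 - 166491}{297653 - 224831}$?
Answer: $- \frac{91688}{36411} \approx -2.5181$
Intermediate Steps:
$\frac{-16885 - 166491}{297653 - 224831} = - \frac{183376}{297653 - 224831} = - \frac{183376}{72822} = \left(-183376\right) \frac{1}{72822} = - \frac{91688}{36411}$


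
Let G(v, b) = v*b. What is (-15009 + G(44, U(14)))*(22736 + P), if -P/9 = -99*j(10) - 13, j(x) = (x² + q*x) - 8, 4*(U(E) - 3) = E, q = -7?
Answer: -625064965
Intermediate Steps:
U(E) = 3 + E/4
j(x) = -8 + x² - 7*x (j(x) = (x² - 7*x) - 8 = -8 + x² - 7*x)
G(v, b) = b*v
P = 19719 (P = -9*(-99*(-8 + 10² - 7*10) - 13) = -9*(-99*(-8 + 100 - 70) - 13) = -9*(-99*22 - 13) = -9*(-2178 - 13) = -9*(-2191) = 19719)
(-15009 + G(44, U(14)))*(22736 + P) = (-15009 + (3 + (¼)*14)*44)*(22736 + 19719) = (-15009 + (3 + 7/2)*44)*42455 = (-15009 + (13/2)*44)*42455 = (-15009 + 286)*42455 = -14723*42455 = -625064965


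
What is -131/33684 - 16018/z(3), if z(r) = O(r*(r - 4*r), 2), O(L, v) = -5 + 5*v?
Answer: -539550967/168420 ≈ -3203.6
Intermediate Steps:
z(r) = 5 (z(r) = -5 + 5*2 = -5 + 10 = 5)
-131/33684 - 16018/z(3) = -131/33684 - 16018/5 = -539550967/168420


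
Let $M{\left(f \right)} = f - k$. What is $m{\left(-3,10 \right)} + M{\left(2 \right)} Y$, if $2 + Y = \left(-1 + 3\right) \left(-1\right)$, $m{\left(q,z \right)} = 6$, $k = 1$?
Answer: $2$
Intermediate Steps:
$M{\left(f \right)} = -1 + f$ ($M{\left(f \right)} = f - 1 = -1 + f$)
$Y = -4$ ($Y = -2 + \left(-1 + 3\right) \left(-1\right) = -2 + 2 \left(-1\right) = -2 - 2 = -4$)
$m{\left(-3,10 \right)} + M{\left(2 \right)} Y = 6 + \left(-1 + 2\right) \left(-4\right) = 6 + 1 \left(-4\right) = 6 - 4 = 2$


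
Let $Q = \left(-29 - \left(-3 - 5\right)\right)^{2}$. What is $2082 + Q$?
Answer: $2523$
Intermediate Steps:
$Q = 441$ ($Q = \left(-29 - -8\right)^{2} = \left(-29 + 8\right)^{2} = \left(-21\right)^{2} = 441$)
$2082 + Q = 2082 + 441 = 2523$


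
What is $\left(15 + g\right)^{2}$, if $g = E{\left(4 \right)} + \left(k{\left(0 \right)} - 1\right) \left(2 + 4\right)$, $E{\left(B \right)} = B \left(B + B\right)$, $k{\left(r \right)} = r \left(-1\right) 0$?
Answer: $1681$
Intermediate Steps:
$k{\left(r \right)} = 0$ ($k{\left(r \right)} = - r 0 = 0$)
$E{\left(B \right)} = 2 B^{2}$ ($E{\left(B \right)} = B 2 B = 2 B^{2}$)
$g = 26$ ($g = 2 \cdot 4^{2} + \left(0 - 1\right) \left(2 + 4\right) = 2 \cdot 16 - 6 = 32 - 6 = 26$)
$\left(15 + g\right)^{2} = \left(15 + 26\right)^{2} = 41^{2} = 1681$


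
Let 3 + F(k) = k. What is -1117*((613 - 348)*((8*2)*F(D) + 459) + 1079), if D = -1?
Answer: -118127218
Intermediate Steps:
F(k) = -3 + k
-1117*((613 - 348)*((8*2)*F(D) + 459) + 1079) = -1117*((613 - 348)*((8*2)*(-3 - 1) + 459) + 1079) = -1117*(265*(16*(-4) + 459) + 1079) = -1117*(265*(-64 + 459) + 1079) = -1117*(265*395 + 1079) = -1117*(104675 + 1079) = -1117*105754 = -118127218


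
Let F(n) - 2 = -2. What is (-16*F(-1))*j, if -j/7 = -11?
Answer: 0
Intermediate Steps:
j = 77 (j = -7*(-11) = 77)
F(n) = 0 (F(n) = 2 - 2 = 0)
(-16*F(-1))*j = -16*0*77 = 0*77 = 0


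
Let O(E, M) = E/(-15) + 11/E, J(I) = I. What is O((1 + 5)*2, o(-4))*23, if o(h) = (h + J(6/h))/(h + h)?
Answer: 161/60 ≈ 2.6833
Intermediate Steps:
o(h) = (h + 6/h)/(2*h) (o(h) = (h + 6/h)/(h + h) = (h + 6/h)/((2*h)) = (h + 6/h)*(1/(2*h)) = (h + 6/h)/(2*h))
O(E, M) = 11/E - E/15 (O(E, M) = E*(-1/15) + 11/E = -E/15 + 11/E = 11/E - E/15)
O((1 + 5)*2, o(-4))*23 = (11/(((1 + 5)*2)) - (1 + 5)*2/15)*23 = (11/((6*2)) - 2*2/5)*23 = (11/12 - 1/15*12)*23 = (11*(1/12) - ⅘)*23 = (11/12 - ⅘)*23 = (7/60)*23 = 161/60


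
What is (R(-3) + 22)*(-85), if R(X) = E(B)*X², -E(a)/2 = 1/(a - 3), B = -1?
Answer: -4505/2 ≈ -2252.5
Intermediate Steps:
E(a) = -2/(-3 + a) (E(a) = -2/(a - 3) = -2/(-3 + a))
R(X) = X²/2 (R(X) = (-2/(-3 - 1))*X² = (-2/(-4))*X² = (-2*(-¼))*X² = X²/2)
(R(-3) + 22)*(-85) = ((½)*(-3)² + 22)*(-85) = ((½)*9 + 22)*(-85) = (9/2 + 22)*(-85) = (53/2)*(-85) = -4505/2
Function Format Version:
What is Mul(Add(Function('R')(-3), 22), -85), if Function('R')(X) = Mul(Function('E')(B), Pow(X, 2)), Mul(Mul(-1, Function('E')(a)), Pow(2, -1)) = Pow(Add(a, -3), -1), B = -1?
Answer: Rational(-4505, 2) ≈ -2252.5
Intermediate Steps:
Function('E')(a) = Mul(-2, Pow(Add(-3, a), -1)) (Function('E')(a) = Mul(-2, Pow(Add(a, -3), -1)) = Mul(-2, Pow(Add(-3, a), -1)))
Function('R')(X) = Mul(Rational(1, 2), Pow(X, 2)) (Function('R')(X) = Mul(Mul(-2, Pow(Add(-3, -1), -1)), Pow(X, 2)) = Mul(Mul(-2, Pow(-4, -1)), Pow(X, 2)) = Mul(Mul(-2, Rational(-1, 4)), Pow(X, 2)) = Mul(Rational(1, 2), Pow(X, 2)))
Mul(Add(Function('R')(-3), 22), -85) = Mul(Add(Mul(Rational(1, 2), Pow(-3, 2)), 22), -85) = Mul(Add(Mul(Rational(1, 2), 9), 22), -85) = Mul(Add(Rational(9, 2), 22), -85) = Mul(Rational(53, 2), -85) = Rational(-4505, 2)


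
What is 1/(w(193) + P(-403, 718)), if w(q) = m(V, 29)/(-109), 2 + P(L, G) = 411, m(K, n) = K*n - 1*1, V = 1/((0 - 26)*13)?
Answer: 36842/15068745 ≈ 0.0024449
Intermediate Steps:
V = -1/338 (V = (1/13)/(-26) = -1/26*1/13 = -1/338 ≈ -0.0029586)
m(K, n) = -1 + K*n (m(K, n) = K*n - 1 = -1 + K*n)
P(L, G) = 409 (P(L, G) = -2 + 411 = 409)
w(q) = 367/36842 (w(q) = (-1 - 1/338*29)/(-109) = (-1 - 29/338)*(-1/109) = -367/338*(-1/109) = 367/36842)
1/(w(193) + P(-403, 718)) = 1/(367/36842 + 409) = 1/(15068745/36842) = 36842/15068745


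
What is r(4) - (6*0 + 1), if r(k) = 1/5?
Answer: -⅘ ≈ -0.80000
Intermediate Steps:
r(k) = ⅕
r(4) - (6*0 + 1) = ⅕ - (6*0 + 1) = ⅕ - (0 + 1) = ⅕ - 1*1 = ⅕ - 1 = -⅘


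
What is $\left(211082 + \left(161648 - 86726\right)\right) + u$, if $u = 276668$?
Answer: $562672$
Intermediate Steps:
$\left(211082 + \left(161648 - 86726\right)\right) + u = \left(211082 + \left(161648 - 86726\right)\right) + 276668 = \left(211082 + 74922\right) + 276668 = 286004 + 276668 = 562672$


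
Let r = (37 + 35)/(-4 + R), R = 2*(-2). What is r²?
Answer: 81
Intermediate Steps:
R = -4
r = -9 (r = (37 + 35)/(-4 - 4) = 72/(-8) = 72*(-⅛) = -9)
r² = (-9)² = 81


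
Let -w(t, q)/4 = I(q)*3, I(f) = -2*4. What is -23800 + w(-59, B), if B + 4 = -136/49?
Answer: -23704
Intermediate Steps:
I(f) = -8
B = -332/49 (B = -4 - 136/49 = -332/49 ≈ -6.7755)
w(t, q) = 96 (w(t, q) = -(-32)*3 = -4*(-24) = 96)
-23800 + w(-59, B) = -23800 + 96 = -23704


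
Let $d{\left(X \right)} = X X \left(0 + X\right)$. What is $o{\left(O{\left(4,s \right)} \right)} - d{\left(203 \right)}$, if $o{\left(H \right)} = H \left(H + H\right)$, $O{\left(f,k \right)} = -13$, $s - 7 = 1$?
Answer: $-8365089$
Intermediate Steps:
$s = 8$ ($s = 7 + 1 = 8$)
$d{\left(X \right)} = X^{3}$ ($d{\left(X \right)} = X X X = X X^{2} = X^{3}$)
$o{\left(H \right)} = 2 H^{2}$ ($o{\left(H \right)} = H 2 H = 2 H^{2}$)
$o{\left(O{\left(4,s \right)} \right)} - d{\left(203 \right)} = 2 \left(-13\right)^{2} - 203^{3} = 2 \cdot 169 - 8365427 = 338 - 8365427 = -8365089$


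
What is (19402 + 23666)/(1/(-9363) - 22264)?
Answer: -403245684/208457833 ≈ -1.9344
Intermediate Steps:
(19402 + 23666)/(1/(-9363) - 22264) = 43068/(-1/9363 - 22264) = 43068/(-208457833/9363) = 43068*(-9363/208457833) = -403245684/208457833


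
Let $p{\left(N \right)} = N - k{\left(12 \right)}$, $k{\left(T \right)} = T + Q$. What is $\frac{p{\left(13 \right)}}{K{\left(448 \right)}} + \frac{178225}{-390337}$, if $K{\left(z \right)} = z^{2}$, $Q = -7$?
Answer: $- \frac{4470918463}{9792774656} \approx -0.45655$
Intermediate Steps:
$k{\left(T \right)} = -7 + T$ ($k{\left(T \right)} = T - 7 = -7 + T$)
$p{\left(N \right)} = -5 + N$ ($p{\left(N \right)} = N - \left(-7 + 12\right) = N - 5 = -5 + N$)
$\frac{p{\left(13 \right)}}{K{\left(448 \right)}} + \frac{178225}{-390337} = \frac{-5 + 13}{448^{2}} + \frac{178225}{-390337} = \frac{8}{200704} + 178225 \left(- \frac{1}{390337}\right) = 8 \cdot \frac{1}{200704} - \frac{178225}{390337} = \frac{1}{25088} - \frac{178225}{390337} = - \frac{4470918463}{9792774656}$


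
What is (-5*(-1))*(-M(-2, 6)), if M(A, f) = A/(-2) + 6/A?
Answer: 10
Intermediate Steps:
M(A, f) = 6/A - A/2 (M(A, f) = A*(-1/2) + 6/A = -A/2 + 6/A = 6/A - A/2)
(-5*(-1))*(-M(-2, 6)) = (-5*(-1))*(-(6/(-2) - 1/2*(-2))) = 5*(-(6*(-1/2) + 1)) = 5*(-(-3 + 1)) = 5*(-1*(-2)) = 5*2 = 10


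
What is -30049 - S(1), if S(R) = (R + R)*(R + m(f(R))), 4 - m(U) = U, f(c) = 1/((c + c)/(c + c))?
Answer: -30057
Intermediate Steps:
f(c) = 1 (f(c) = 1/((2*c)/((2*c))) = 1/((2*c)*(1/(2*c))) = 1/1 = 1)
m(U) = 4 - U
S(R) = 2*R*(3 + R) (S(R) = (R + R)*(R + (4 - 1*1)) = (2*R)*(R + (4 - 1)) = (2*R)*(R + 3) = (2*R)*(3 + R) = 2*R*(3 + R))
-30049 - S(1) = -30049 - 2*(3 + 1) = -30049 - 2*4 = -30049 - 1*8 = -30049 - 8 = -30057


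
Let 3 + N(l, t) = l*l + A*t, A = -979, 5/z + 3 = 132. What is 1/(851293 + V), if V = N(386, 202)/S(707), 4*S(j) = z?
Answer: -1/4181255 ≈ -2.3916e-7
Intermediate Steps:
z = 5/129 (z = 5/(-3 + 132) = 5/129 ≈ 0.038760)
S(j) = 5/516 (S(j) = (¼)*(5/129) = 5/516)
N(l, t) = -3 + l² - 979*t (N(l, t) = -3 + (l*l - 979*t) = -3 + (l² - 979*t) = -3 + l² - 979*t)
V = -5032548 (V = (-3 + 386² - 979*202)/(5/516) = (-3 + 148996 - 197758)*(516/5) = -48765*516/5 = -5032548)
1/(851293 + V) = 1/(851293 - 5032548) = 1/(-4181255) = -1/4181255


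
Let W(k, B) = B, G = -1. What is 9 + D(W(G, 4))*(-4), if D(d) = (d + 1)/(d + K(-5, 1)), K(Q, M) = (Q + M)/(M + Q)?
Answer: 5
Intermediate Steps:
K(Q, M) = 1 (K(Q, M) = (M + Q)/(M + Q) = 1)
D(d) = 1 (D(d) = (d + 1)/(d + 1) = (1 + d)/(1 + d) = 1)
9 + D(W(G, 4))*(-4) = 9 + 1*(-4) = 9 - 4 = 5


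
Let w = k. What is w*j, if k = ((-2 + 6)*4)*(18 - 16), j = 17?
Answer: 544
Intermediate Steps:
k = 32 (k = (4*4)*2 = 16*2 = 32)
w = 32
w*j = 32*17 = 544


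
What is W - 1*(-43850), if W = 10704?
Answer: 54554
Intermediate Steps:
W - 1*(-43850) = 10704 - 1*(-43850) = 10704 + 43850 = 54554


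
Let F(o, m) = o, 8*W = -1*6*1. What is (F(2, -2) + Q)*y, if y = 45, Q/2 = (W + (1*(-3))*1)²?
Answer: 10845/8 ≈ 1355.6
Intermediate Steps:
W = -¾ (W = (-1*6*1)/8 = (-6*1)/8 = (⅛)*(-6) = -¾ ≈ -0.75000)
Q = 225/8 (Q = 2*(-¾ + (1*(-3))*1)² = 2*(-¾ - 3*1)² = 2*(-¾ - 3)² = 2*(-15/4)² = 2*(225/16) = 225/8 ≈ 28.125)
(F(2, -2) + Q)*y = (2 + 225/8)*45 = (241/8)*45 = 10845/8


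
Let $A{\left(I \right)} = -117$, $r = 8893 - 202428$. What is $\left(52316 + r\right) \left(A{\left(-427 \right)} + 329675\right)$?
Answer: $-46539851202$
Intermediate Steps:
$r = -193535$
$\left(52316 + r\right) \left(A{\left(-427 \right)} + 329675\right) = \left(52316 - 193535\right) \left(-117 + 329675\right) = \left(-141219\right) 329558 = -46539851202$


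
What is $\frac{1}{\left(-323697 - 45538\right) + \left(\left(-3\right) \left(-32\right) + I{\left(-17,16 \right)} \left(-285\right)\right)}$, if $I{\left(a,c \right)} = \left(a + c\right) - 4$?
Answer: $- \frac{1}{367714} \approx -2.7195 \cdot 10^{-6}$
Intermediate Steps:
$I{\left(a,c \right)} = -4 + a + c$
$\frac{1}{\left(-323697 - 45538\right) + \left(\left(-3\right) \left(-32\right) + I{\left(-17,16 \right)} \left(-285\right)\right)} = \frac{1}{\left(-323697 - 45538\right) - \left(-96 - \left(-4 - 17 + 16\right) \left(-285\right)\right)} = \frac{1}{-369235 + \left(96 - -1425\right)} = \frac{1}{-369235 + \left(96 + 1425\right)} = \frac{1}{-369235 + 1521} = \frac{1}{-367714} = - \frac{1}{367714}$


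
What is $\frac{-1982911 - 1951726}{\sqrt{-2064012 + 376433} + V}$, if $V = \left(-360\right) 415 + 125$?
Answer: $\frac{587342938175}{22284713204} + \frac{3934637 i \sqrt{1687579}}{22284713204} \approx 26.356 + 0.22937 i$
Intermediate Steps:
$V = -149275$ ($V = -149400 + 125 = -149275$)
$\frac{-1982911 - 1951726}{\sqrt{-2064012 + 376433} + V} = \frac{-1982911 - 1951726}{\sqrt{-2064012 + 376433} - 149275} = - \frac{3934637}{\sqrt{-1687579} - 149275} = - \frac{3934637}{i \sqrt{1687579} - 149275} = - \frac{3934637}{-149275 + i \sqrt{1687579}}$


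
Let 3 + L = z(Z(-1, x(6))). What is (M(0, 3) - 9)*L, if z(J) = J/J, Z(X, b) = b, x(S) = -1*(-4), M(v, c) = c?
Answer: 12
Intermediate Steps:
x(S) = 4
z(J) = 1
L = -2 (L = -3 + 1 = -2)
(M(0, 3) - 9)*L = (3 - 9)*(-2) = -6*(-2) = 12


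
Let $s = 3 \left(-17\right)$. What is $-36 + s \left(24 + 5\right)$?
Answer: $-1515$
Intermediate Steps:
$s = -51$
$-36 + s \left(24 + 5\right) = -36 - 51 \left(24 + 5\right) = -36 - 1479 = -1515$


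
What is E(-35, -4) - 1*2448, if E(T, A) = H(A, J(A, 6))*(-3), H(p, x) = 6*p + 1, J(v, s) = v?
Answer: -2379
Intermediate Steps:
H(p, x) = 1 + 6*p
E(T, A) = -3 - 18*A (E(T, A) = (1 + 6*A)*(-3) = -3 - 18*A)
E(-35, -4) - 1*2448 = (-3 - 18*(-4)) - 1*2448 = (-3 + 72) - 2448 = 69 - 2448 = -2379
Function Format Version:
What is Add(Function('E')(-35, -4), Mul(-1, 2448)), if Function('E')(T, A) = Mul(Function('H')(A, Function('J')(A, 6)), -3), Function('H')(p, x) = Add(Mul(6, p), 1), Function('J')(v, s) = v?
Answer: -2379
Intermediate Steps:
Function('H')(p, x) = Add(1, Mul(6, p))
Function('E')(T, A) = Add(-3, Mul(-18, A)) (Function('E')(T, A) = Mul(Add(1, Mul(6, A)), -3) = Add(-3, Mul(-18, A)))
Add(Function('E')(-35, -4), Mul(-1, 2448)) = Add(Add(-3, Mul(-18, -4)), Mul(-1, 2448)) = Add(Add(-3, 72), -2448) = Add(69, -2448) = -2379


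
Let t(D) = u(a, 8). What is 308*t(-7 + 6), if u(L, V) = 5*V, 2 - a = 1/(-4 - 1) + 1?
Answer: 12320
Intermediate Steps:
a = 6/5 (a = 2 - (1/(-4 - 1) + 1) = 2 - (1/(-5) + 1) = 2 - (-⅕ + 1) = 2 - 1*⅘ = 2 - ⅘ = 6/5 ≈ 1.2000)
t(D) = 40 (t(D) = 5*8 = 40)
308*t(-7 + 6) = 308*40 = 12320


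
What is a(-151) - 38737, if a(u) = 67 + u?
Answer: -38821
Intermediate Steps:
a(-151) - 38737 = (67 - 151) - 38737 = -84 - 38737 = -38821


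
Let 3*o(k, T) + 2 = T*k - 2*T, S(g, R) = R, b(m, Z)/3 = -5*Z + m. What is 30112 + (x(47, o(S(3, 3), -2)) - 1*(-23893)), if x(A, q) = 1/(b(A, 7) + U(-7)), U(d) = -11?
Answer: 1350126/25 ≈ 54005.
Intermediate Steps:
b(m, Z) = -15*Z + 3*m (b(m, Z) = 3*(-5*Z + m) = 3*(m - 5*Z) = -15*Z + 3*m)
o(k, T) = -2/3 - 2*T/3 + T*k/3 (o(k, T) = -2/3 + (T*k - 2*T)/3 = -2/3 + (-2*T + T*k)/3 = -2/3 + (-2*T/3 + T*k/3) = -2/3 - 2*T/3 + T*k/3)
x(A, q) = 1/(-116 + 3*A) (x(A, q) = 1/((-15*7 + 3*A) - 11) = 1/((-105 + 3*A) - 11) = 1/(-116 + 3*A))
30112 + (x(47, o(S(3, 3), -2)) - 1*(-23893)) = 30112 + (1/(-116 + 3*47) - 1*(-23893)) = 30112 + (1/(-116 + 141) + 23893) = 30112 + (1/25 + 23893) = 30112 + 597326/25 = 1350126/25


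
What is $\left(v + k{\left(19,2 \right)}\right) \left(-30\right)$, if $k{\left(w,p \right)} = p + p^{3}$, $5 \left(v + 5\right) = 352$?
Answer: $-2262$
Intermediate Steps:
$v = \frac{327}{5}$ ($v = -5 + \frac{1}{5} \cdot 352 = -5 + \frac{352}{5} = \frac{327}{5} \approx 65.4$)
$\left(v + k{\left(19,2 \right)}\right) \left(-30\right) = \left(\frac{327}{5} + \left(2 + 2^{3}\right)\right) \left(-30\right) = \left(\frac{327}{5} + \left(2 + 8\right)\right) \left(-30\right) = \left(\frac{327}{5} + 10\right) \left(-30\right) = \frac{377}{5} \left(-30\right) = -2262$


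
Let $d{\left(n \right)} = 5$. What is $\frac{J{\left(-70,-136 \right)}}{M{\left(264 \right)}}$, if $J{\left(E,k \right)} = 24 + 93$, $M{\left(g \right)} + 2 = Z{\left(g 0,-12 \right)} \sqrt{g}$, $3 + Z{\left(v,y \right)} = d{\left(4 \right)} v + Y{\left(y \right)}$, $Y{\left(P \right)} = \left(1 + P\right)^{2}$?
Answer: $\frac{9}{141382} + \frac{531 \sqrt{66}}{70691} \approx 0.061088$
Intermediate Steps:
$Z{\left(v,y \right)} = -3 + \left(1 + y\right)^{2} + 5 v$ ($Z{\left(v,y \right)} = -3 + \left(5 v + \left(1 + y\right)^{2}\right) = -3 + \left(\left(1 + y\right)^{2} + 5 v\right) = -3 + \left(1 + y\right)^{2} + 5 v$)
$M{\left(g \right)} = -2 + 118 \sqrt{g}$ ($M{\left(g \right)} = -2 + \left(-3 + \left(1 - 12\right)^{2} + 5 g 0\right) \sqrt{g} = -2 + \left(-3 + \left(-11\right)^{2} + 5 \cdot 0\right) \sqrt{g} = -2 + \left(-3 + 121 + 0\right) \sqrt{g} = -2 + 118 \sqrt{g}$)
$J{\left(E,k \right)} = 117$
$\frac{J{\left(-70,-136 \right)}}{M{\left(264 \right)}} = \frac{117}{-2 + 118 \sqrt{264}} = \frac{117}{-2 + 118 \cdot 2 \sqrt{66}} = \frac{117}{-2 + 236 \sqrt{66}}$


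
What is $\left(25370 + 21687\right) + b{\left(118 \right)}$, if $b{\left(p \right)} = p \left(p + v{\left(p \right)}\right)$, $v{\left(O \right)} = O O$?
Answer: $1704013$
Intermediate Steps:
$v{\left(O \right)} = O^{2}$
$b{\left(p \right)} = p \left(p + p^{2}\right)$
$\left(25370 + 21687\right) + b{\left(118 \right)} = \left(25370 + 21687\right) + 118^{2} \left(1 + 118\right) = 47057 + 13924 \cdot 119 = 47057 + 1656956 = 1704013$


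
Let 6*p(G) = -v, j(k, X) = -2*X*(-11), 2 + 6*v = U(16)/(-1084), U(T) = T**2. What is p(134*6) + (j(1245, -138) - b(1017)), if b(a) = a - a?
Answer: -4936435/1626 ≈ -3035.9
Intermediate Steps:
v = -101/271 (v = -1/3 + (16**2/(-1084))/6 = -1/3 + (256*(-1/1084))/6 = -1/3 + (1/6)*(-64/271) = -1/3 - 32/813 = -101/271 ≈ -0.37269)
b(a) = 0
j(k, X) = 22*X
p(G) = 101/1626 (p(G) = (-1*(-101/271))/6 = (1/6)*(101/271) = 101/1626)
p(134*6) + (j(1245, -138) - b(1017)) = 101/1626 + (22*(-138) - 1*0) = 101/1626 + (-3036 + 0) = 101/1626 - 3036 = -4936435/1626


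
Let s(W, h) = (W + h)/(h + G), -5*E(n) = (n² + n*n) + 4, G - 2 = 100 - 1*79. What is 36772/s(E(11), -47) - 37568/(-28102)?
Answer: 62011039744/6758531 ≈ 9175.2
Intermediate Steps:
G = 23 (G = 2 + (100 - 1*79) = 2 + (100 - 79) = 2 + 21 = 23)
E(n) = -⅘ - 2*n²/5 (E(n) = -((n² + n*n) + 4)/5 = -((n² + n²) + 4)/5 = -(2*n² + 4)/5 = -(4 + 2*n²)/5 = -⅘ - 2*n²/5)
s(W, h) = (W + h)/(23 + h) (s(W, h) = (W + h)/(h + 23) = (W + h)/(23 + h))
36772/s(E(11), -47) - 37568/(-28102) = 36772/((((-⅘ - ⅖*11²) - 47)/(23 - 47))) - 37568/(-28102) = 36772/((((-⅘ - ⅖*121) - 47)/(-24))) - 37568*(-1/28102) = 36772/((-((-⅘ - 242/5) - 47)/24)) + 18784/14051 = 36772/((-(-246/5 - 47)/24)) + 18784/14051 = 36772/((-1/24*(-481/5))) + 18784/14051 = 36772/(481/120) + 18784/14051 = 36772*(120/481) + 18784/14051 = 4412640/481 + 18784/14051 = 62011039744/6758531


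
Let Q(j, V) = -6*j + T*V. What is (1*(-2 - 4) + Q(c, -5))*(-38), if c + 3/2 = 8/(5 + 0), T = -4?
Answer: -2546/5 ≈ -509.20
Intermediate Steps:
c = ⅒ (c = -3/2 + 8/(5 + 0) = -3/2 + 8/5 = ⅒ ≈ 0.10000)
Q(j, V) = -6*j - 4*V
(1*(-2 - 4) + Q(c, -5))*(-38) = (1*(-2 - 4) + (-6*⅒ - 4*(-5)))*(-38) = (1*(-6) + (-⅗ + 20))*(-38) = (-6 + 97/5)*(-38) = (67/5)*(-38) = -2546/5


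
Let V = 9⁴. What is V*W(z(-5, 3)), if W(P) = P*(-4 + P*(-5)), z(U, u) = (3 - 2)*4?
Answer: -629856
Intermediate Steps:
z(U, u) = 4 (z(U, u) = 1*4 = 4)
W(P) = P*(-4 - 5*P)
V = 6561
V*W(z(-5, 3)) = 6561*(-1*4*(4 + 5*4)) = 6561*(-1*4*(4 + 20)) = 6561*(-1*4*24) = 6561*(-96) = -629856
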